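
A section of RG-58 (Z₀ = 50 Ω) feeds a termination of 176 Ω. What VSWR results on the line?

For a purely resistive load, VSWR = R_L/Z_0 or Z_0/R_L (whichever > 1) = 176/50

VSWR ≈ 3.52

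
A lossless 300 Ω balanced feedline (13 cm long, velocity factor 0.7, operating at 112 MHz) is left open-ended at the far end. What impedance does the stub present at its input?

λ = v/f = 0.7·c / 112 MHz = 1.88 m
βl = 2π·l/λ = 2π × 0.0693 = 25°
tan(βl) = 0.465
For an open-ended stub, Z_in = −jZ_0·cot(βl) = −jZ_0/tan(βl)

Z_in ≈ −j645 Ω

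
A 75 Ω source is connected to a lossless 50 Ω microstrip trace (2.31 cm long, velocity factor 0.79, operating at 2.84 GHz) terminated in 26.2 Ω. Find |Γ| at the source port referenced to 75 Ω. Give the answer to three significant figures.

|Γ| ≈ 0.149

λ = v/f = 0.79·c / 2.84 GHz = 0.0835 m
βl = 2π·l/λ = 2π × 0.277 = 99.7°
tan(βl) = -5.88
Z_in = Z_0·(Z_L + jZ_0·tanβl)/(Z_0 + jZ_L·tanβl) = 88.8 − j20.3 Ω
Γ_s = (Z_in − Z_s)/(Z_in + Z_s) = (13.8 − j20.3)/(164 − j20.3), |Γ_s| = 0.149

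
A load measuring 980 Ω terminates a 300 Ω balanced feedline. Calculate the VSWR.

VSWR ≈ 3.27

Γ = (980 − 300)/(980 + 300) = 0.531
VSWR = (1 + 0.531)/(1 − 0.531)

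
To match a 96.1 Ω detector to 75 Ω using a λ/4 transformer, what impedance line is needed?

Z_qwt ≈ 84.9 Ω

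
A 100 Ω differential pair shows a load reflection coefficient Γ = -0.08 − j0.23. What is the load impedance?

Z_L ≈ 77.2 − j37.7 Ω

Z_L = Z_0·(1 + Γ)/(1 − Γ) = 100·(0.92 − j0.23)/(1.08 + j0.23)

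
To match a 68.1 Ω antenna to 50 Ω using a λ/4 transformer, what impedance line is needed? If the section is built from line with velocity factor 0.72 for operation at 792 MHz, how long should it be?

Z_qwt ≈ 58.4 Ω; length ≈ 6.82 cm

Z_qwt = √(Z_0·R_L) = √(50 × 68.1) = √3405
λ = 0.72·c/f = 0.273 m, so l = λ/4 = 0.0682 m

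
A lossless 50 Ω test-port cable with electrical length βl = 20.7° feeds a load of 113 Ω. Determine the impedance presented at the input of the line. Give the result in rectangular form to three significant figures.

tan(βl) = tan(20.7°) = 0.378
Z_in = Z_0·(Z_L + jZ_0·tanβl)/(Z_0 + jZ_L·tanβl)
     = 50·(113 + j18.9)/(50 + j42.7)

Z_in ≈ 74.7 − j44.9 Ω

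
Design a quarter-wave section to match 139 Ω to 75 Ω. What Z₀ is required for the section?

Z_qwt ≈ 102 Ω

Z_qwt = √(Z_0·R_L) = √(75 × 139) = √10420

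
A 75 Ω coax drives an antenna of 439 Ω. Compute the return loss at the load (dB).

Γ = (439 − 75)/(439 + 75) = 0.708
RL = −20·log₁₀|Γ| = −20·log₁₀(0.708)

RL ≈ 3 dB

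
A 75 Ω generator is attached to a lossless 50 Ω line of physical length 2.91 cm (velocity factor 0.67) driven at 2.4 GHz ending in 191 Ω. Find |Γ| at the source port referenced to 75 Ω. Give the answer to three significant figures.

λ = v/f = 0.67·c / 2.4 GHz = 0.0838 m
βl = 2π·l/λ = 2π × 0.347 = 125°
tan(βl) = -1.42
Z_in = Z_0·(Z_L + jZ_0·tanβl)/(Z_0 + jZ_L·tanβl) = 18.9 + j31.6 Ω
Γ_s = (Z_in − Z_s)/(Z_in + Z_s) = (-56.1 + j31.6)/(93.9 + j31.6), |Γ_s| = 0.65

|Γ| ≈ 0.65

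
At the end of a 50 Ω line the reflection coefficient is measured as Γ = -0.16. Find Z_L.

Z_L = Z_0·(1 + Γ)/(1 − Γ) = 50·(0.84)/(1.16)

Z_L ≈ 36.2 Ω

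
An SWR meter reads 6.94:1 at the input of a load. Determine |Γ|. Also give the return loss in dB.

|Γ| = (S − 1)/(S + 1) = (6.94 − 1)/(6.94 + 1) = 5.94/7.94
RL = −20·log₁₀|Γ| = −20·log₁₀(0.748)

|Γ| ≈ 0.748; return loss ≈ 2.52 dB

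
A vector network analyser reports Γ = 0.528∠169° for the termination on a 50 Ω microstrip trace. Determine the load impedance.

Z_L ≈ 15.6 + j4.35 Ω

Z_L = Z_0·(1 + Γ)/(1 − Γ) = 50·(0.482 + j0.101)/(1.52 − j0.101)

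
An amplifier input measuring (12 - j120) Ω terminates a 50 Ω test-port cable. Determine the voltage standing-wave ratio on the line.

VSWR ≈ 28.4

Γ = (Z_L − Z_0)/(Z_L + Z_0) = (-38 − j120)/(62 − j120)
|Γ| = 126/135 = 0.932
VSWR = (1 + |Γ|)/(1 − |Γ|) = 1.93/0.0681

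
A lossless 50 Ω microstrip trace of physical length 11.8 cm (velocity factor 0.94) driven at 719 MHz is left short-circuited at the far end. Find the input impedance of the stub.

λ = v/f = 0.94·c / 719 MHz = 0.392 m
βl = 2π·l/λ = 2π × 0.301 = 108°
tan(βl) = -3.02
For a short-circuited stub, Z_in = jZ_0·tan(βl)

Z_in ≈ −j151 Ω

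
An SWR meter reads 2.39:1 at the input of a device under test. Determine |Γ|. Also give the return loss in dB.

|Γ| = (S − 1)/(S + 1) = (2.39 − 1)/(2.39 + 1) = 1.39/3.39
RL = −20·log₁₀|Γ| = −20·log₁₀(0.41)

|Γ| ≈ 0.41; return loss ≈ 7.74 dB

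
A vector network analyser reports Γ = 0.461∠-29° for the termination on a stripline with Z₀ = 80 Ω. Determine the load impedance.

Z_L ≈ 155 − j88.1 Ω

Z_L = Z_0·(1 + Γ)/(1 − Γ) = 80·(1.4 − j0.223)/(0.597 + j0.223)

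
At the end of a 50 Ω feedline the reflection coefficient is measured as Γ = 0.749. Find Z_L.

Z_L = Z_0·(1 + Γ)/(1 − Γ) = 50·(1.75)/(0.251)

Z_L ≈ 348 Ω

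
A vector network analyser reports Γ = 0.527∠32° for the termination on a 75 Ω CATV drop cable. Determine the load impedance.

Z_L = Z_0·(1 + Γ)/(1 − Γ) = 75·(1.45 + j0.279)/(0.553 − j0.279)

Z_L ≈ 141 + j109 Ω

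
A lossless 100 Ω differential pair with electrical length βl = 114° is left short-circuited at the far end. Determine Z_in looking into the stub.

tan(βl) = -2.25
For a short-circuited stub, Z_in = jZ_0·tan(βl)

Z_in ≈ −j225 Ω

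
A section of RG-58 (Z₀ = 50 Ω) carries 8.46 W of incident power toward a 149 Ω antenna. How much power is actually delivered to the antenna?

P_delivered ≈ 6.37 W

Γ = (149 − 50)/(149 + 50) = 0.497
|Γ|² = 0.247
P_refl = |Γ|²·P_inc = 2.09 W, P_del = (1 − |Γ|²)·P_inc = 6.37 W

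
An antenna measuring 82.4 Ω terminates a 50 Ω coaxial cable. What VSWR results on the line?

VSWR ≈ 1.65

Γ = (82.4 − 50)/(82.4 + 50) = 0.245
VSWR = (1 + 0.245)/(1 − 0.245)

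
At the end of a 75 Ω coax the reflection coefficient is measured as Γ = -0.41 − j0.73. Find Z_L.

Z_L ≈ 8.9 − j43.4 Ω

Z_L = Z_0·(1 + Γ)/(1 − Γ) = 75·(0.59 − j0.73)/(1.41 + j0.73)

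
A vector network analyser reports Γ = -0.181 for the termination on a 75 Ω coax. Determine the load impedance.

Z_L ≈ 52 Ω

Z_L = Z_0·(1 + Γ)/(1 − Γ) = 75·(0.819)/(1.18)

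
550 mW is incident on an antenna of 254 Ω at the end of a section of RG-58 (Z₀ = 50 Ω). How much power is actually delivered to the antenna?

P_delivered ≈ 302 mW

Γ = (254 − 50)/(254 + 50) = 0.671
|Γ|² = 0.45
P_refl = |Γ|²·P_inc = 248 mW, P_del = (1 − |Γ|²)·P_inc = 302 mW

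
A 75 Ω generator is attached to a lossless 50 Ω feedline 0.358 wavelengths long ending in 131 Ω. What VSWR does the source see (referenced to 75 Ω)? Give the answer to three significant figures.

VSWR ≈ 3.13

βl = 2π × 0.358 = 129°
tan(βl) = -1.24
Z_in = Z_0·(Z_L + jZ_0·tanβl)/(Z_0 + jZ_L·tanβl) = 28.8 + j31.5 Ω
Γ_s = (Z_in − Z_s)/(Z_in + Z_s) = (-46.2 + j31.5)/(104 + j31.5), |Γ_s| = 0.516
VSWR = (1 + |Γ_s|)/(1 − |Γ_s|)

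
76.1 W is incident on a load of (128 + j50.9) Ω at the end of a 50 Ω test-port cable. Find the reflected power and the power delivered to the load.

|Γ| = |(78 + j50.9)/(178 + j50.9)| = 0.503
|Γ|² = 0.253
P_refl = |Γ|²·P_inc = 19.3 W, P_del = (1 − |Γ|²)·P_inc = 56.8 W

P_reflected ≈ 19.3 W; P_delivered ≈ 56.8 W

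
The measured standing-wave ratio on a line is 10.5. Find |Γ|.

|Γ| ≈ 0.826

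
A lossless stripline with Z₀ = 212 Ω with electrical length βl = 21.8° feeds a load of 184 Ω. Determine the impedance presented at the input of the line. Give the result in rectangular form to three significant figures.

tan(βl) = tan(21.8°) = 0.4
Z_in = Z_0·(Z_L + jZ_0·tanβl)/(Z_0 + jZ_L·tanβl)
     = 212·(184 + j84.8)/(212 + j73.6)

Z_in ≈ 190 + j18.7 Ω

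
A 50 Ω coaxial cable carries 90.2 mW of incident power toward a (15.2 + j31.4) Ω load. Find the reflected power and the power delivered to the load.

|Γ| = |(-34.8 + j31.4)/(65.2 + j31.4)| = 0.648
|Γ|² = 0.42
P_refl = |Γ|²·P_inc = 37.8 mW, P_del = (1 − |Γ|²)·P_inc = 52.4 mW

P_reflected ≈ 37.8 mW; P_delivered ≈ 52.4 mW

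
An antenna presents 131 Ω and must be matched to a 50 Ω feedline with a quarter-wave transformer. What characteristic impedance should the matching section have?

Z_qwt ≈ 80.9 Ω

Z_qwt = √(Z_0·R_L) = √(50 × 131) = √6550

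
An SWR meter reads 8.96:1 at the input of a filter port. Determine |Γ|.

|Γ| ≈ 0.799

|Γ| = (S − 1)/(S + 1) = (8.96 − 1)/(8.96 + 1) = 7.96/9.96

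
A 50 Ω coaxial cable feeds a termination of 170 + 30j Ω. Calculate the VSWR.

VSWR ≈ 3.52

Γ = (Z_L − Z_0)/(Z_L + Z_0) = (120 + j30)/(220 + j30)
|Γ| = 124/222 = 0.557
VSWR = (1 + |Γ|)/(1 − |Γ|) = 1.56/0.443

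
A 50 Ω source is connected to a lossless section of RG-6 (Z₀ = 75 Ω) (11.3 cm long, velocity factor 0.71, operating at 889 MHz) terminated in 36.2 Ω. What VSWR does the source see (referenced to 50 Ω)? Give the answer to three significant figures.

VSWR ≈ 1.46

λ = v/f = 0.71·c / 889 MHz = 0.24 m
βl = 2π·l/λ = 2π × 0.472 = 170°
tan(βl) = -0.18
Z_in = Z_0·(Z_L + jZ_0·tanβl)/(Z_0 + jZ_L·tanβl) = 37.1 − j10.3 Ω
Γ_s = (Z_in − Z_s)/(Z_in + Z_s) = (-12.9 − j10.3)/(87.1 − j10.3), |Γ_s| = 0.188
VSWR = (1 + |Γ_s|)/(1 − |Γ_s|)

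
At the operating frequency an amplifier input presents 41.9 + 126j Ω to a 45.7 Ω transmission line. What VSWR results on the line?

Γ = (Z_L − Z_0)/(Z_L + Z_0) = (-3.8 + j126)/(87.6 + j126)
|Γ| = 126/153 = 0.821
VSWR = (1 + |Γ|)/(1 − |Γ|) = 1.82/0.179

VSWR ≈ 10.2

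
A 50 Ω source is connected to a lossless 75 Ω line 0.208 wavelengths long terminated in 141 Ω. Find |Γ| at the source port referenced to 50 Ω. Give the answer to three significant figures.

βl = 2π × 0.208 = 74.9°
tan(βl) = 3.7
Z_in = Z_0·(Z_L + jZ_0·tanβl)/(Z_0 + jZ_L·tanβl) = 41.9 − j14.2 Ω
Γ_s = (Z_in − Z_s)/(Z_in + Z_s) = (-8.06 − j14.2)/(91.9 − j14.2), |Γ_s| = 0.176

|Γ| ≈ 0.176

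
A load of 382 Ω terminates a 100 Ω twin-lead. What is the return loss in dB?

Γ = (382 − 100)/(382 + 100) = 0.585
RL = −20·log₁₀|Γ| = −20·log₁₀(0.585)

RL ≈ 4.66 dB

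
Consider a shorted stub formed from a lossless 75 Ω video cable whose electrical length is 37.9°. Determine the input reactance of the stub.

tan(βl) = 0.778
For a shorted stub, Z_in = jZ_0·tan(βl)

X_in ≈ 58.4 Ω (inductive)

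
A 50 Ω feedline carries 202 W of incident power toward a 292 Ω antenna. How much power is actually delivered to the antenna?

Γ = (292 − 50)/(292 + 50) = 0.708
|Γ|² = 0.501
P_refl = |Γ|²·P_inc = 101 W, P_del = (1 − |Γ|²)·P_inc = 101 W

P_delivered ≈ 101 W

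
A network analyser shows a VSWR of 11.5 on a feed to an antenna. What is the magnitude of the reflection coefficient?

|Γ| ≈ 0.84

|Γ| = (S − 1)/(S + 1) = (11.5 − 1)/(11.5 + 1) = 10.5/12.5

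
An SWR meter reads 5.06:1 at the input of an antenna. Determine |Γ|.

|Γ| = (S − 1)/(S + 1) = (5.06 − 1)/(5.06 + 1) = 4.06/6.06

|Γ| ≈ 0.67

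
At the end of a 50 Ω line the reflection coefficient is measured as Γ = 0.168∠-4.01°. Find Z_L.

Z_L ≈ 70.1 − j1.7 Ω

Z_L = Z_0·(1 + Γ)/(1 − Γ) = 50·(1.17 − j0.0117)/(0.832 + j0.0117)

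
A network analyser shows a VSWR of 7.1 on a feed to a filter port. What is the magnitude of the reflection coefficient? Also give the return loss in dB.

|Γ| ≈ 0.753; return loss ≈ 2.46 dB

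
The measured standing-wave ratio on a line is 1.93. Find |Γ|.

|Γ| ≈ 0.317

|Γ| = (S − 1)/(S + 1) = (1.93 − 1)/(1.93 + 1) = 0.93/2.93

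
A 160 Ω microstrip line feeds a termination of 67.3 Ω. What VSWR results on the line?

VSWR ≈ 2.38

For a purely resistive load, VSWR = R_L/Z_0 or Z_0/R_L (whichever > 1) = 160/67.3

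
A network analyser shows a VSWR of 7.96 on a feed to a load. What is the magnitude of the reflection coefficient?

|Γ| = (S − 1)/(S + 1) = (7.96 − 1)/(7.96 + 1) = 6.96/8.96

|Γ| ≈ 0.777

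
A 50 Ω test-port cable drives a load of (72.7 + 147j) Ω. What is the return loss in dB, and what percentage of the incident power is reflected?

RL ≈ 2.19 dB; 60.3% of incident power reflected

Γ = (22.7 + j147)/(122.7 + j147), |Γ| = 0.777
RL = −20·log₁₀(0.777) = 2.19 dB
P_refl/P_inc = |Γ|² = 0.603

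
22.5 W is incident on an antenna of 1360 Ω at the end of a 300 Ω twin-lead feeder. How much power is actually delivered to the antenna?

P_delivered ≈ 13.3 W

Γ = (1360 − 300)/(1360 + 300) = 0.639
|Γ|² = 0.408
P_refl = |Γ|²·P_inc = 9.17 W, P_del = (1 − |Γ|²)·P_inc = 13.3 W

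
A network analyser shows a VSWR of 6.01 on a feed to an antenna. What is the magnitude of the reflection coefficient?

|Γ| = (S − 1)/(S + 1) = (6.01 − 1)/(6.01 + 1) = 5.01/7.01

|Γ| ≈ 0.715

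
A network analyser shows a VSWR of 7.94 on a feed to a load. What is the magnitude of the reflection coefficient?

|Γ| ≈ 0.776

|Γ| = (S − 1)/(S + 1) = (7.94 − 1)/(7.94 + 1) = 6.94/8.94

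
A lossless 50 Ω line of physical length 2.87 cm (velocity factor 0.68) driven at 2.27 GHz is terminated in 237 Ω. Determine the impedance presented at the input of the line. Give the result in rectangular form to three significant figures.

Z_in ≈ 12.7 + j22 Ω

λ = v/f = 0.68·c / 2.27 GHz = 0.0899 m
βl = 2π·l/λ = 2π × 0.319 = 115°
tan(βl) = tan(115°) = -2.15
Z_in = Z_0·(Z_L + jZ_0·tanβl)/(Z_0 + jZ_L·tanβl)
     = 50·(237 − j107)/(50 − j509)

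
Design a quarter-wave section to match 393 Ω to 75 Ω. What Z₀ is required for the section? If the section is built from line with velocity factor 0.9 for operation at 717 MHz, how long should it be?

Z_qwt = √(Z_0·R_L) = √(75 × 393) = √29480
λ = 0.9·c/f = 0.377 m, so l = λ/4 = 0.0941 m

Z_qwt ≈ 172 Ω; length ≈ 9.41 cm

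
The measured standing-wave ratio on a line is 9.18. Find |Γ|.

|Γ| ≈ 0.804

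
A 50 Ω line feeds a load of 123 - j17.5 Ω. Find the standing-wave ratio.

VSWR ≈ 2.52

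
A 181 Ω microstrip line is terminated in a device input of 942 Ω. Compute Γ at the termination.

Γ = (Z_L − Z_0)/(Z_L + Z_0) = (942 − 181)/(942 + 181) = 761/1123

Γ = 0.678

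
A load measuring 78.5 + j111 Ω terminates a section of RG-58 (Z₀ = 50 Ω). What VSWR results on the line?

Γ = (Z_L − Z_0)/(Z_L + Z_0) = (28.5 + j111)/(128.5 + j111)
|Γ| = 115/170 = 0.675
VSWR = (1 + |Γ|)/(1 − |Γ|) = 1.67/0.325

VSWR ≈ 5.15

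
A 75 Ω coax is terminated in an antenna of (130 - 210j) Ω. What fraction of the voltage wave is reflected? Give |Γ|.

|Γ| ≈ 0.74

Γ = (Z_L − Z_0)/(Z_L + Z_0) = (55 − j210)/(205 − j210)
|Γ| = 217/293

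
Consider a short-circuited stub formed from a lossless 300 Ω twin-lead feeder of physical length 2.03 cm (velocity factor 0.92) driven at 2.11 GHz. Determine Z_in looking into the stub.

λ = v/f = 0.92·c / 2.11 GHz = 0.131 m
βl = 2π·l/λ = 2π × 0.155 = 55.9°
tan(βl) = 1.48
For a short-circuited stub, Z_in = jZ_0·tan(βl)

Z_in ≈ +j443 Ω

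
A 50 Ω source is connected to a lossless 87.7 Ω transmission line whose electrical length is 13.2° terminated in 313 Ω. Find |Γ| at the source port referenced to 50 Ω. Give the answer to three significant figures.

|Γ| ≈ 0.716

tan(βl) = 0.235
Z_in = Z_0·(Z_L + jZ_0·tanβl)/(Z_0 + jZ_L·tanβl) = 194 − j142 Ω
Γ_s = (Z_in − Z_s)/(Z_in + Z_s) = (144 − j142)/(244 − j142), |Γ_s| = 0.716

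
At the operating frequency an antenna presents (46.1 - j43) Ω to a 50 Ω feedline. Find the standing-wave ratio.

VSWR ≈ 2.39

Γ = (Z_L − Z_0)/(Z_L + Z_0) = (-3.9 − j43)/(96.1 − j43)
|Γ| = 43.2/105 = 0.41
VSWR = (1 + |Γ|)/(1 − |Γ|) = 1.41/0.59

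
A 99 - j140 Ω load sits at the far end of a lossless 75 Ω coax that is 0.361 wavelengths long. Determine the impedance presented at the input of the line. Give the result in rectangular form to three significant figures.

βl = 2π × 0.361 = 130°
tan(βl) = tan(130°) = -1.19
Z_in = Z_0·(Z_L + jZ_0·tanβl)/(Z_0 + jZ_L·tanβl)
     = 75·(99 − j230)/(-92.1 − j118)

Z_in ≈ 60.2 + j110 Ω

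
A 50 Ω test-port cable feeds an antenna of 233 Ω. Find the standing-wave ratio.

For a purely resistive load, VSWR = R_L/Z_0 or Z_0/R_L (whichever > 1) = 233/50

VSWR ≈ 4.66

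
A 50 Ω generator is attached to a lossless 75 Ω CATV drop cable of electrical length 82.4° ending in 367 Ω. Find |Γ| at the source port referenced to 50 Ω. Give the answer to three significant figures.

|Γ| ≈ 0.539

tan(βl) = 7.49
Z_in = Z_0·(Z_L + jZ_0·tanβl)/(Z_0 + jZ_L·tanβl) = 15.6 − j9.58 Ω
Γ_s = (Z_in − Z_s)/(Z_in + Z_s) = (-34.4 − j9.58)/(65.6 − j9.58), |Γ_s| = 0.539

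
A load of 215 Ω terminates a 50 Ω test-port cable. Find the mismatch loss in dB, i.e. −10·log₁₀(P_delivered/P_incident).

Γ = (215 − 50)/(215 + 50) = 0.623
|Γ|² = 0.388, so P_del/P_inc = 1 − |Γ|² = 0.612
ML = −10·log₁₀(1 − |Γ|²)

mismatch loss ≈ 2.13 dB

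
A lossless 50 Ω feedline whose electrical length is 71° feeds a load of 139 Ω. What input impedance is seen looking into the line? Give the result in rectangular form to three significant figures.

tan(βl) = tan(71°) = 2.9
Z_in = Z_0·(Z_L + jZ_0·tanβl)/(Z_0 + jZ_L·tanβl)
     = 50·(139 + j145)/(50 + j404)

Z_in ≈ 19.8 − j14.8 Ω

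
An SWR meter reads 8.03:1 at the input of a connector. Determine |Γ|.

|Γ| ≈ 0.779

|Γ| = (S − 1)/(S + 1) = (8.03 − 1)/(8.03 + 1) = 7.03/9.03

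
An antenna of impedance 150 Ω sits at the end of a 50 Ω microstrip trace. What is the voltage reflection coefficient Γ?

Γ = 0.5

Γ = (Z_L − Z_0)/(Z_L + Z_0) = (150 − 50)/(150 + 50) = 100/200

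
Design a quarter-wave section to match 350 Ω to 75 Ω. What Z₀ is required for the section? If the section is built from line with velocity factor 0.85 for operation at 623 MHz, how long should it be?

Z_qwt ≈ 162 Ω; length ≈ 10.2 cm

Z_qwt = √(Z_0·R_L) = √(75 × 350) = √26250
λ = 0.85·c/f = 0.409 m, so l = λ/4 = 0.102 m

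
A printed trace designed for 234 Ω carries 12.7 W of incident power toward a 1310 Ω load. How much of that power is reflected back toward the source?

P_reflected ≈ 6.17 W

Γ = (1310 − 234)/(1310 + 234) = 0.697
|Γ|² = 0.486
P_refl = |Γ|²·P_inc = 6.17 W, P_del = (1 − |Γ|²)·P_inc = 6.53 W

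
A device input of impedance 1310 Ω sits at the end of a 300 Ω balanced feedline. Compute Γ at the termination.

Γ = (Z_L − Z_0)/(Z_L + Z_0) = (1310 − 300)/(1310 + 300) = 1010/1610

Γ = 0.627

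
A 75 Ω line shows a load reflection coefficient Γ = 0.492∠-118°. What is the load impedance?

Z_L ≈ 33.4 − j38.2 Ω

Z_L = Z_0·(1 + Γ)/(1 − Γ) = 75·(0.769 − j0.434)/(1.23 + j0.434)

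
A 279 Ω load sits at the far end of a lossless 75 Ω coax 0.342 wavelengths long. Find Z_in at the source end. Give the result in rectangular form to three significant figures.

βl = 2π × 0.342 = 123°
tan(βl) = tan(123°) = -1.53
Z_in = Z_0·(Z_L + jZ_0·tanβl)/(Z_0 + jZ_L·tanβl)
     = 75·(279 − j115)/(75 − j428)

Z_in ≈ 27.9 + j44 Ω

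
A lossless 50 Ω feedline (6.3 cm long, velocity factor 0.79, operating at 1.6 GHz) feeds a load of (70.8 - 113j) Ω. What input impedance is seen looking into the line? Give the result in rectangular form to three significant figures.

λ = v/f = 0.79·c / 1.6 GHz = 0.148 m
βl = 2π·l/λ = 2π × 0.425 = 153°
tan(βl) = tan(153°) = -0.507
Z_in = Z_0·(Z_L + jZ_0·tanβl)/(Z_0 + jZ_L·tanβl)
     = 50·(70.8 − j138)/(-7.29 − j35.9)

Z_in ≈ 166 + j132 Ω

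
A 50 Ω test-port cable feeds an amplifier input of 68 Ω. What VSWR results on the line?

VSWR ≈ 1.36

Γ = (68 − 50)/(68 + 50) = 0.153
VSWR = (1 + 0.153)/(1 − 0.153)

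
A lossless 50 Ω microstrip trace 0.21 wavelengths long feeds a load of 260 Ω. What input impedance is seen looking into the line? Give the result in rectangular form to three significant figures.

Z_in ≈ 10.2 − j12.3 Ω

βl = 2π × 0.21 = 75.6°
tan(βl) = tan(75.6°) = 3.89
Z_in = Z_0·(Z_L + jZ_0·tanβl)/(Z_0 + jZ_L·tanβl)
     = 50·(260 + j195)/(50 + j1010)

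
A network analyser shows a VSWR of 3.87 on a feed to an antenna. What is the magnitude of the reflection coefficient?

|Γ| ≈ 0.589

|Γ| = (S − 1)/(S + 1) = (3.87 − 1)/(3.87 + 1) = 2.87/4.87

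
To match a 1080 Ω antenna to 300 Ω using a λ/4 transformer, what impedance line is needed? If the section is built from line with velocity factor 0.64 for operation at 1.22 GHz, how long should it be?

Z_qwt = √(Z_0·R_L) = √(300 × 1080) = √324000
λ = 0.64·c/f = 0.157 m, so l = λ/4 = 0.0393 m

Z_qwt ≈ 569 Ω; length ≈ 3.93 cm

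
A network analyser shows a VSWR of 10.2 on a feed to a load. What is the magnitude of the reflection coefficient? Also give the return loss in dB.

|Γ| = (S − 1)/(S + 1) = (10.2 − 1)/(10.2 + 1) = 9.2/11.2
RL = −20·log₁₀|Γ| = −20·log₁₀(0.821)

|Γ| ≈ 0.821; return loss ≈ 1.71 dB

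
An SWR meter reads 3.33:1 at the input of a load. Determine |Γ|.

|Γ| = (S − 1)/(S + 1) = (3.33 − 1)/(3.33 + 1) = 2.33/4.33

|Γ| ≈ 0.538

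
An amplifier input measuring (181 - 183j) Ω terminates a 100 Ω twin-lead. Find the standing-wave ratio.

Γ = (Z_L − Z_0)/(Z_L + Z_0) = (81 − j183)/(281 − j183)
|Γ| = 200/335 = 0.597
VSWR = (1 + |Γ|)/(1 − |Γ|) = 1.6/0.403

VSWR ≈ 3.96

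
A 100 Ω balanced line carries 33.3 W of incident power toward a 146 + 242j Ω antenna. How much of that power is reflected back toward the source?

P_reflected ≈ 17 W

|Γ| = |(46 + j242)/(246 + j242)| = 0.714
|Γ|² = 0.51
P_refl = |Γ|²·P_inc = 17 W, P_del = (1 − |Γ|²)·P_inc = 16.3 W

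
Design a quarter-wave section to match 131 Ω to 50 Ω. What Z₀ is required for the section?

Z_qwt ≈ 80.9 Ω

Z_qwt = √(Z_0·R_L) = √(50 × 131) = √6550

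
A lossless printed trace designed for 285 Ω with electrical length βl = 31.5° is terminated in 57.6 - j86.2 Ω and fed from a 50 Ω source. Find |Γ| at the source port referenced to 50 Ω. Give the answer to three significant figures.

tan(βl) = 0.613
Z_in = Z_0·(Z_L + jZ_0·tanβl)/(Z_0 + jZ_L·tanβl) = 55.8 + j68.8 Ω
Γ_s = (Z_in − Z_s)/(Z_in + Z_s) = (5.78 + j68.8)/(106 + j68.8), |Γ_s| = 0.547

|Γ| ≈ 0.547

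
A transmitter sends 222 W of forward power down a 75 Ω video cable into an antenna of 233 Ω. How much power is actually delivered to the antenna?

Γ = (233 − 75)/(233 + 75) = 0.513
|Γ|² = 0.263
P_refl = |Γ|²·P_inc = 58.4 W, P_del = (1 − |Γ|²)·P_inc = 164 W

P_delivered ≈ 164 W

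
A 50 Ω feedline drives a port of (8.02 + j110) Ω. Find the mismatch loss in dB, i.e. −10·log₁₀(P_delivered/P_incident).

Γ = (-41.98 + j110)/(58.02 + j110), |Γ| = 0.947
|Γ|² = 0.896, so P_del/P_inc = 1 − |Γ|² = 0.104
ML = −10·log₁₀(1 − |Γ|²)

mismatch loss ≈ 9.84 dB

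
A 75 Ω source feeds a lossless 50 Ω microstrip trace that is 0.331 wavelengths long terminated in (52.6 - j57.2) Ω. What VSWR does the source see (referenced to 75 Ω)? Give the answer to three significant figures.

βl = 2π × 0.331 = 119°
tan(βl) = -1.79
Z_in = Z_0·(Z_L + jZ_0·tanβl)/(Z_0 + jZ_L·tanβl) = 47.6 + j54.4 Ω
Γ_s = (Z_in − Z_s)/(Z_in + Z_s) = (-27.4 + j54.4)/(123 + j54.4), |Γ_s| = 0.454
VSWR = (1 + |Γ_s|)/(1 − |Γ_s|)

VSWR ≈ 2.67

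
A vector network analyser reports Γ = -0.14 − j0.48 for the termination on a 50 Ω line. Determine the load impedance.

Z_L ≈ 24.5 − j31.4 Ω

Z_L = Z_0·(1 + Γ)/(1 − Γ) = 50·(0.86 − j0.48)/(1.14 + j0.48)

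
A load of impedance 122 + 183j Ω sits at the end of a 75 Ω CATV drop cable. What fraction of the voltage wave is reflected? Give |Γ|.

|Γ| ≈ 0.703

Γ = (Z_L − Z_0)/(Z_L + Z_0) = (47 + j183)/(197 + j183)
|Γ| = 189/269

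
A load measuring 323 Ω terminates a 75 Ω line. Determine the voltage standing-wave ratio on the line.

Γ = (323 − 75)/(323 + 75) = 0.623
VSWR = (1 + 0.623)/(1 − 0.623)

VSWR ≈ 4.31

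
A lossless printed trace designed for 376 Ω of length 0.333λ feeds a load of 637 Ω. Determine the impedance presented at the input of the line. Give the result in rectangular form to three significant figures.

Z_in ≈ 265 + j126 Ω

βl = 2π × 0.333 = 120°
tan(βl) = tan(120°) = -1.74
Z_in = Z_0·(Z_L + jZ_0·tanβl)/(Z_0 + jZ_L·tanβl)
     = 376·(637 − j654)/(376 − j1110)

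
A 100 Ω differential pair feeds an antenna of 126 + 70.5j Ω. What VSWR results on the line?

VSWR ≈ 1.93

Γ = (Z_L − Z_0)/(Z_L + Z_0) = (26 + j70.5)/(226 + j70.5)
|Γ| = 75.1/237 = 0.317
VSWR = (1 + |Γ|)/(1 − |Γ|) = 1.32/0.683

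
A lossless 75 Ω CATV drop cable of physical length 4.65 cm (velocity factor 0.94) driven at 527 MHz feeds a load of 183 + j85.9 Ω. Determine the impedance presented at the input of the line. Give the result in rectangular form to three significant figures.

λ = v/f = 0.94·c / 527 MHz = 0.535 m
βl = 2π·l/λ = 2π × 0.0869 = 31.3°
tan(βl) = tan(31.3°) = 0.608
Z_in = Z_0·(Z_L + jZ_0·tanβl)/(Z_0 + jZ_L·tanβl)
     = 75·(183 + j131)/(22.8 + j111)

Z_in ≈ 109 − j101 Ω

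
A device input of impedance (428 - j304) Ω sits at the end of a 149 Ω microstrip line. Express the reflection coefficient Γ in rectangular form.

Γ = (Z_L − Z_0)/(Z_L + Z_0) = (279 − j304)/(577 − j304)

Γ ≈ 0.596 − j0.213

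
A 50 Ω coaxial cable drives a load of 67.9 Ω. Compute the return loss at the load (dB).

Γ = (67.9 − 50)/(67.9 + 50) = 0.152
RL = −20·log₁₀|Γ| = −20·log₁₀(0.152)

RL ≈ 16.4 dB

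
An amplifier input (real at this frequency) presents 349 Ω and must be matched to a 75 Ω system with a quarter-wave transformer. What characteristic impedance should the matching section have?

Z_qwt = √(Z_0·R_L) = √(75 × 349) = √26180

Z_qwt ≈ 162 Ω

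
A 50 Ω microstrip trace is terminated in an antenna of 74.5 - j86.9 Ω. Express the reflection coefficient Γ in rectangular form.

Γ = (Z_L − Z_0)/(Z_L + Z_0) = (24.5 − j86.9)/(124.5 − j86.9)

Γ ≈ 0.46 − j0.377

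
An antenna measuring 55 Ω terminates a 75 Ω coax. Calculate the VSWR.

VSWR ≈ 1.36

For a purely resistive load, VSWR = R_L/Z_0 or Z_0/R_L (whichever > 1) = 75/55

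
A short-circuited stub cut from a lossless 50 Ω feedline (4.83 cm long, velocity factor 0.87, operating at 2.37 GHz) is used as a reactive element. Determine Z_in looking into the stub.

Z_in ≈ −j20.3 Ω

λ = v/f = 0.87·c / 2.37 GHz = 0.11 m
βl = 2π·l/λ = 2π × 0.439 = 158°
tan(βl) = -0.406
For a short-circuited stub, Z_in = jZ_0·tan(βl)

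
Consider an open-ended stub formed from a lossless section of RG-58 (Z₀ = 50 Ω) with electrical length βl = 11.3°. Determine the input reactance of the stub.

X_in ≈ -250 Ω (capacitive)

tan(βl) = 0.2
For an open-ended stub, Z_in = −jZ_0·cot(βl) = −jZ_0/tan(βl)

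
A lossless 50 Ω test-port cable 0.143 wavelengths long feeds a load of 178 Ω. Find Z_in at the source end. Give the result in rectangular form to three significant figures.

βl = 2π × 0.143 = 51.5°
tan(βl) = tan(51.5°) = 1.26
Z_in = Z_0·(Z_L + jZ_0·tanβl)/(Z_0 + jZ_L·tanβl)
     = 50·(178 + j62.8)/(50 + j224)

Z_in ≈ 21.9 − j34.9 Ω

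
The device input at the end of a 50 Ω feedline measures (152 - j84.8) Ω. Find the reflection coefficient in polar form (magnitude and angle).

Γ = (Z_L − Z_0)/(Z_L + Z_0) = (102 − j84.8)/(202 − j84.8)
|Γ| = 133/219 = 0.605

Γ ≈ 0.605 ∠ -17°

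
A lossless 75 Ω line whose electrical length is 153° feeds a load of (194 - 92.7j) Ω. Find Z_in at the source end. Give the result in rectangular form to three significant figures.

Z_in ≈ 130 + j111 Ω

tan(βl) = tan(153°) = -0.51
Z_in = Z_0·(Z_L + jZ_0·tanβl)/(Z_0 + jZ_L·tanβl)
     = 75·(194 − j131)/(27.8 − j98.8)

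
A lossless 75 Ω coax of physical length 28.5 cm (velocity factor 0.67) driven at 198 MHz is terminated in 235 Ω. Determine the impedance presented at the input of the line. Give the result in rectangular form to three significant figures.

Z_in ≈ 24.8 + j13.1 Ω

λ = v/f = 0.67·c / 198 MHz = 1.02 m
βl = 2π·l/λ = 2π × 0.281 = 101°
tan(βl) = tan(101°) = -5.11
Z_in = Z_0·(Z_L + jZ_0·tanβl)/(Z_0 + jZ_L·tanβl)
     = 75·(235 − j383)/(75 − j1200)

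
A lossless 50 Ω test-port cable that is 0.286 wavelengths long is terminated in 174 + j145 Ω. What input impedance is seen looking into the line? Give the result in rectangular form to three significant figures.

βl = 2π × 0.286 = 103°
tan(βl) = tan(103°) = -4.35
Z_in = Z_0·(Z_L + jZ_0·tanβl)/(Z_0 + jZ_L·tanβl)
     = 50·(174 − j72.3)/(680 − j756)

Z_in ≈ 8.36 + j3.98 Ω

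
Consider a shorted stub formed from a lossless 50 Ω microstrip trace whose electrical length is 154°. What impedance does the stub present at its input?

Z_in ≈ −j24.4 Ω

tan(βl) = -0.488
For a shorted stub, Z_in = jZ_0·tan(βl)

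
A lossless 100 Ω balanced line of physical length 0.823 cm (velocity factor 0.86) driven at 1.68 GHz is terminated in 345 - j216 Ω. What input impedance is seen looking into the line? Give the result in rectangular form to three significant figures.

Z_in ≈ 85.3 − j162 Ω

λ = v/f = 0.86·c / 1.68 GHz = 0.154 m
βl = 2π·l/λ = 2π × 0.0536 = 19.3°
tan(βl) = tan(19.3°) = 0.35
Z_in = Z_0·(Z_L + jZ_0·tanβl)/(Z_0 + jZ_L·tanβl)
     = 100·(345 − j181)/(176 + j121)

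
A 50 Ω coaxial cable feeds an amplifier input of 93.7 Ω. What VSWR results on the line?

Γ = (93.7 − 50)/(93.7 + 50) = 0.304
VSWR = (1 + 0.304)/(1 − 0.304)

VSWR ≈ 1.87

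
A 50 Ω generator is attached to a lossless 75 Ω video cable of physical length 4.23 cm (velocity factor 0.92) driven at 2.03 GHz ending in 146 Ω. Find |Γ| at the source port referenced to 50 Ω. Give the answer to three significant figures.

|Γ| ≈ 0.236

λ = v/f = 0.92·c / 2.03 GHz = 0.136 m
βl = 2π·l/λ = 2π × 0.311 = 112°
tan(βl) = -2.47
Z_in = Z_0·(Z_L + jZ_0·tanβl)/(Z_0 + jZ_L·tanβl) = 43 + j21.4 Ω
Γ_s = (Z_in − Z_s)/(Z_in + Z_s) = (-7.03 + j21.4)/(93 + j21.4), |Γ_s| = 0.236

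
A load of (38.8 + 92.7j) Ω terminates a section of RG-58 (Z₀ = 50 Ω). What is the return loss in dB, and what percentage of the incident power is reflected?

Γ = (-11.2 + j92.7)/(88.8 + j92.7), |Γ| = 0.727
RL = −20·log₁₀(0.727) = 2.76 dB
P_refl/P_inc = |Γ|² = 0.529

RL ≈ 2.76 dB; 52.9% of incident power reflected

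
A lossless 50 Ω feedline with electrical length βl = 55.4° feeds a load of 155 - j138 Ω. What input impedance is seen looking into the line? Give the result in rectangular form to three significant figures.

Z_in ≈ 10.6 − j22.7 Ω

tan(βl) = tan(55.4°) = 1.45
Z_in = Z_0·(Z_L + jZ_0·tanβl)/(Z_0 + jZ_L·tanβl)
     = 50·(155 − j65.5)/(250 + j225)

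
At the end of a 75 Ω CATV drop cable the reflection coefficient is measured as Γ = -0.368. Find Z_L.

Z_L = Z_0·(1 + Γ)/(1 − Γ) = 75·(0.632)/(1.37)

Z_L ≈ 34.6 Ω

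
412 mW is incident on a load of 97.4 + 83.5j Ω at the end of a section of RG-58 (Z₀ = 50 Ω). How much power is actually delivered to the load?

|Γ| = |(47.4 + j83.5)/(147.4 + j83.5)| = 0.567
|Γ|² = 0.321
P_refl = |Γ|²·P_inc = 132 mW, P_del = (1 − |Γ|²)·P_inc = 280 mW

P_delivered ≈ 280 mW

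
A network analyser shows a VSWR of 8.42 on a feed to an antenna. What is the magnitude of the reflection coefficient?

|Γ| ≈ 0.788

|Γ| = (S − 1)/(S + 1) = (8.42 − 1)/(8.42 + 1) = 7.42/9.42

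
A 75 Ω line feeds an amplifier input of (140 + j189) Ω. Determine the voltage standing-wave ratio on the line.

Γ = (Z_L − Z_0)/(Z_L + Z_0) = (65 + j189)/(215 + j189)
|Γ| = 200/286 = 0.698
VSWR = (1 + |Γ|)/(1 − |Γ|) = 1.7/0.302

VSWR ≈ 5.63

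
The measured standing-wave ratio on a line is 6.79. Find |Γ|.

|Γ| = (S − 1)/(S + 1) = (6.79 − 1)/(6.79 + 1) = 5.79/7.79

|Γ| ≈ 0.743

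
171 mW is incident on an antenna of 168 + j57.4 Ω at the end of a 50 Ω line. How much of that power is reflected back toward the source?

P_reflected ≈ 57.9 mW

|Γ| = |(118 + j57.4)/(218 + j57.4)| = 0.582
|Γ|² = 0.339
P_refl = |Γ|²·P_inc = 57.9 mW, P_del = (1 − |Γ|²)·P_inc = 113 mW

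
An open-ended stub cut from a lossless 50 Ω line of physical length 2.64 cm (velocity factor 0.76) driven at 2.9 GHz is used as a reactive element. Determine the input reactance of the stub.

λ = v/f = 0.76·c / 2.9 GHz = 0.0786 m
βl = 2π·l/λ = 2π × 0.336 = 121°
tan(βl) = -1.67
For an open-ended stub, Z_in = −jZ_0·cot(βl) = −jZ_0/tan(βl)

X_in ≈ 29.9 Ω (inductive)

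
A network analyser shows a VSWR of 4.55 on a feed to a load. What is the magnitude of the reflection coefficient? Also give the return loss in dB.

|Γ| = (S − 1)/(S + 1) = (4.55 − 1)/(4.55 + 1) = 3.55/5.55
RL = −20·log₁₀|Γ| = −20·log₁₀(0.64)

|Γ| ≈ 0.64; return loss ≈ 3.88 dB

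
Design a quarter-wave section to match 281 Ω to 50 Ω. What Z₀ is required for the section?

Z_qwt ≈ 119 Ω

Z_qwt = √(Z_0·R_L) = √(50 × 281) = √14050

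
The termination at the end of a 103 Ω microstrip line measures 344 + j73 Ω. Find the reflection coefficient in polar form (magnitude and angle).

Γ ≈ 0.556 ∠ 7.58°

Γ = (Z_L − Z_0)/(Z_L + Z_0) = (241 + j73)/(447 + j73)
|Γ| = 252/453 = 0.556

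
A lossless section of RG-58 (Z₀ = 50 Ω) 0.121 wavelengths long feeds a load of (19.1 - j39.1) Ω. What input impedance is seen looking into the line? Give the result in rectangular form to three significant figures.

Z_in ≈ 11.5 + j2.46 Ω

βl = 2π × 0.121 = 43.6°
tan(βl) = tan(43.6°) = 0.951
Z_in = Z_0·(Z_L + jZ_0·tanβl)/(Z_0 + jZ_L·tanβl)
     = 50·(19.1 + j8.45)/(87.2 + j18.2)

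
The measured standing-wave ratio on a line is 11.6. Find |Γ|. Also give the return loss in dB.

|Γ| ≈ 0.841; return loss ≈ 1.5 dB

|Γ| = (S − 1)/(S + 1) = (11.6 − 1)/(11.6 + 1) = 10.6/12.6
RL = −20·log₁₀|Γ| = −20·log₁₀(0.841)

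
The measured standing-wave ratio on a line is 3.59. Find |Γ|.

|Γ| = (S − 1)/(S + 1) = (3.59 − 1)/(3.59 + 1) = 2.59/4.59

|Γ| ≈ 0.564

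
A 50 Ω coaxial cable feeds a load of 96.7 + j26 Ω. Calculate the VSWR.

VSWR ≈ 2.12

Γ = (Z_L − Z_0)/(Z_L + Z_0) = (46.7 + j26)/(146.7 + j26)
|Γ| = 53.4/149 = 0.359
VSWR = (1 + |Γ|)/(1 − |Γ|) = 1.36/0.641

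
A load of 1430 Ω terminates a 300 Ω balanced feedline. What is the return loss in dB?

Γ = (1430 − 300)/(1430 + 300) = 0.653
RL = −20·log₁₀|Γ| = −20·log₁₀(0.653)

RL ≈ 3.7 dB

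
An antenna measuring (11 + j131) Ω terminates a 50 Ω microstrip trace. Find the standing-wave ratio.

VSWR ≈ 35.9

Γ = (Z_L − Z_0)/(Z_L + Z_0) = (-39 + j131)/(61 + j131)
|Γ| = 137/145 = 0.946
VSWR = (1 + |Γ|)/(1 − |Γ|) = 1.95/0.0541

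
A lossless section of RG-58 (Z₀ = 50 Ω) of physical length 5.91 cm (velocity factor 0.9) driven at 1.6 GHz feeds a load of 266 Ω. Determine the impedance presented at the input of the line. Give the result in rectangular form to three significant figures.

λ = v/f = 0.9·c / 1.6 GHz = 0.169 m
βl = 2π·l/λ = 2π × 0.35 = 126°
tan(βl) = tan(126°) = -1.37
Z_in = Z_0·(Z_L + jZ_0·tanβl)/(Z_0 + jZ_L·tanβl)
     = 50·(266 − j68.6)/(50 − j365)

Z_in ≈ 14.1 + j34.5 Ω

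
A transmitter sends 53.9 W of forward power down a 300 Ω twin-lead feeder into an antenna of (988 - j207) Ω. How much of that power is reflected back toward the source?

|Γ| = |(688 − j207)/(1288 − j207)| = 0.551
|Γ|² = 0.303
P_refl = |Γ|²·P_inc = 16.3 W, P_del = (1 − |Γ|²)·P_inc = 37.6 W

P_reflected ≈ 16.3 W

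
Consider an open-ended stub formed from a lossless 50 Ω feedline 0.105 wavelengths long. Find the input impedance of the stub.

βl = 2π × 0.105 = 37.8°
tan(βl) = 0.776
For an open-ended stub, Z_in = −jZ_0·cot(βl) = −jZ_0/tan(βl)

Z_in ≈ −j64.5 Ω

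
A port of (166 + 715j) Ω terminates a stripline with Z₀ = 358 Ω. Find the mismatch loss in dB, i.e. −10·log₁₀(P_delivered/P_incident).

Γ = (-192 + j715)/(524 + j715), |Γ| = 0.835
|Γ|² = 0.697, so P_del/P_inc = 1 − |Γ|² = 0.303
ML = −10·log₁₀(1 − |Γ|²)

mismatch loss ≈ 5.19 dB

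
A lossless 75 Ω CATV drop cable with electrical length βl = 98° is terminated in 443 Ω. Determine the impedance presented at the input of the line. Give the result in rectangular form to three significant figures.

Z_in ≈ 12.9 + j10.2 Ω

tan(βl) = tan(98°) = -7.12
Z_in = Z_0·(Z_L + jZ_0·tanβl)/(Z_0 + jZ_L·tanβl)
     = 75·(443 − j534)/(75 − j3150)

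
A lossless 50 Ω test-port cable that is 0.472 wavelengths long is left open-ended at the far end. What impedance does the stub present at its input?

βl = 2π × 0.472 = 170°
tan(βl) = -0.178
For an open-ended stub, Z_in = −jZ_0·cot(βl) = −jZ_0/tan(βl)

Z_in ≈ +j281 Ω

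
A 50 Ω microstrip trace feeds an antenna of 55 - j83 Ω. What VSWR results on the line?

VSWR ≈ 4.28

Γ = (Z_L − Z_0)/(Z_L + Z_0) = (5 − j83)/(105 − j83)
|Γ| = 83.2/134 = 0.621
VSWR = (1 + |Γ|)/(1 − |Γ|) = 1.62/0.379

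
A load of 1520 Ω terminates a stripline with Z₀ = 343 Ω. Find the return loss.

RL ≈ 3.99 dB

Γ = (1520 − 343)/(1520 + 343) = 0.632
RL = −20·log₁₀|Γ| = −20·log₁₀(0.632)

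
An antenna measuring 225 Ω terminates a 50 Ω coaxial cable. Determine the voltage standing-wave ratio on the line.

For a purely resistive load, VSWR = R_L/Z_0 or Z_0/R_L (whichever > 1) = 225/50

VSWR ≈ 4.5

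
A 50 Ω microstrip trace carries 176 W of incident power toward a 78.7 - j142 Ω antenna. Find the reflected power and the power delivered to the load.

P_reflected ≈ 101 W; P_delivered ≈ 75.4 W

|Γ| = |(28.7 − j142)/(128.7 − j142)| = 0.756
|Γ|² = 0.571
P_refl = |Γ|²·P_inc = 101 W, P_del = (1 − |Γ|²)·P_inc = 75.4 W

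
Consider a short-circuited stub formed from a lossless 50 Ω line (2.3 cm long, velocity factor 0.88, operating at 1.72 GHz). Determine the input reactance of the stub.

λ = v/f = 0.88·c / 1.72 GHz = 0.153 m
βl = 2π·l/λ = 2π × 0.15 = 53.9°
tan(βl) = 1.37
For a short-circuited stub, Z_in = jZ_0·tan(βl)

X_in ≈ 68.7 Ω (inductive)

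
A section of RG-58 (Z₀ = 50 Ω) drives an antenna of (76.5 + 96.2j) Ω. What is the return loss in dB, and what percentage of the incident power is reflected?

RL ≈ 4.04 dB; 39.4% of incident power reflected

Γ = (26.5 + j96.2)/(126.5 + j96.2), |Γ| = 0.628
RL = −20·log₁₀(0.628) = 4.04 dB
P_refl/P_inc = |Γ|² = 0.394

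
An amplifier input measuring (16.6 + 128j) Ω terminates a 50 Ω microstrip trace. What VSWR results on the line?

VSWR ≈ 23

Γ = (Z_L − Z_0)/(Z_L + Z_0) = (-33.4 + j128)/(66.6 + j128)
|Γ| = 132/144 = 0.917
VSWR = (1 + |Γ|)/(1 − |Γ|) = 1.92/0.0832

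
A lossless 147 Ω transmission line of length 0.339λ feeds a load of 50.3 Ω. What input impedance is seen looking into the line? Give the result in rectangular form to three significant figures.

Z_in ≈ 138 − j160 Ω

βl = 2π × 0.339 = 122°
tan(βl) = tan(122°) = -1.6
Z_in = Z_0·(Z_L + jZ_0·tanβl)/(Z_0 + jZ_L·tanβl)
     = 147·(50.3 − j235)/(147 − j80.4)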